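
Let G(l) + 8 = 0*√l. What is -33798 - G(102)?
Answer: -33790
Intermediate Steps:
G(l) = -8 (G(l) = -8 + 0*√l = -8 + 0 = -8)
-33798 - G(102) = -33798 - 1*(-8) = -33798 + 8 = -33790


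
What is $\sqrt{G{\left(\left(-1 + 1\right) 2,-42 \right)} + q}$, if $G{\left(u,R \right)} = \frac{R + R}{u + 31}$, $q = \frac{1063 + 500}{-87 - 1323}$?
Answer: $\frac{i \sqrt{810543670}}{14570} \approx 1.954 i$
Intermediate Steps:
$q = - \frac{521}{470}$ ($q = \frac{1563}{-1410} = 1563 \left(- \frac{1}{1410}\right) = - \frac{521}{470} \approx -1.1085$)
$G{\left(u,R \right)} = \frac{2 R}{31 + u}$
$\sqrt{G{\left(\left(-1 + 1\right) 2,-42 \right)} + q} = \sqrt{2 \left(-42\right) \frac{1}{31 + \left(-1 + 1\right) 2} - \frac{521}{470}} = \sqrt{2 \left(-42\right) \frac{1}{31 + 0 \cdot 2} - \frac{521}{470}} = \sqrt{2 \left(-42\right) \frac{1}{31 + 0} - \frac{521}{470}} = \sqrt{2 \left(-42\right) \frac{1}{31} - \frac{521}{470}} = \sqrt{- \frac{84}{31} - \frac{521}{470}} = \sqrt{- \frac{55631}{14570}} = \frac{i \sqrt{810543670}}{14570}$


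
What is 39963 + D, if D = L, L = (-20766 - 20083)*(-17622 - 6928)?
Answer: 1002882913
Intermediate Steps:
L = 1002842950 (L = -40849*(-24550) = 1002842950)
D = 1002842950
39963 + D = 39963 + 1002842950 = 1002882913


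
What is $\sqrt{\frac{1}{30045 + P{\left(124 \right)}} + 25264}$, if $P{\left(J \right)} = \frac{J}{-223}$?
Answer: $\frac{7 \sqrt{23144302690771353}}{6699911} \approx 158.95$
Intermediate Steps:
$P{\left(J \right)} = - \frac{J}{223}$ ($P{\left(J \right)} = J \left(- \frac{1}{223}\right) = - \frac{J}{223}$)
$\sqrt{\frac{1}{30045 + P{\left(124 \right)}} + 25264} = \sqrt{\frac{1}{30045 - \frac{124}{223}} + 25264} = \sqrt{\frac{1}{\frac{6699911}{223}} + 25264} = \sqrt{\frac{223}{6699911} + 25264} = \sqrt{\frac{169266551727}{6699911}} = \frac{7 \sqrt{23144302690771353}}{6699911}$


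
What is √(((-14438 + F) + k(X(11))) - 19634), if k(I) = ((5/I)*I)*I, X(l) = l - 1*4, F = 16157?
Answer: 2*I*√4470 ≈ 133.72*I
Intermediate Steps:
X(l) = -4 + l (X(l) = l - 4 = -4 + l)
k(I) = 5*I
√(((-14438 + F) + k(X(11))) - 19634) = √(((-14438 + 16157) + 5*(-4 + 11)) - 19634) = √((1719 + 5*7) - 19634) = √((1719 + 35) - 19634) = √(1754 - 19634) = √(-17880) = 2*I*√4470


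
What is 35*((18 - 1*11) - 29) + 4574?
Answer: 3804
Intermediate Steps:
35*((18 - 1*11) - 29) + 4574 = 35*((18 - 11) - 29) + 4574 = 35*(7 - 29) + 4574 = 35*(-22) + 4574 = -770 + 4574 = 3804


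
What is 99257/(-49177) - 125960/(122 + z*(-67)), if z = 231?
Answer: 934048737/151022567 ≈ 6.1848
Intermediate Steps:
99257/(-49177) - 125960/(122 + z*(-67)) = 99257/(-49177) - 125960/(122 + 231*(-67)) = 99257*(-1/49177) - 125960/(122 - 15477) = -99257/49177 - 125960/(-15355) = -99257/49177 - 125960*(-1/15355) = -99257/49177 + 25192/3071 = 934048737/151022567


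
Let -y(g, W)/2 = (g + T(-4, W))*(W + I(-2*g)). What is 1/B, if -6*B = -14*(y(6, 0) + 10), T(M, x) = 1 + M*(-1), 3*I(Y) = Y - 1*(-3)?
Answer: 3/532 ≈ 0.0056391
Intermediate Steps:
I(Y) = 1 + Y/3 (I(Y) = (Y - 1*(-3))/3 = (Y + 3)/3 = (3 + Y)/3 = 1 + Y/3)
T(M, x) = 1 - M
y(g, W) = -2*(5 + g)*(1 + W - 2*g/3) (y(g, W) = -2*(g + (1 - 1*(-4)))*(W + (1 + (-2*g)/3)) = -2*(g + (1 + 4))*(W + (1 - 2*g/3)) = -2*(g + 5)*(1 + W - 2*g/3) = -2*(5 + g)*(1 + W - 2*g/3))
B = 532/3 (B = -(-7)*((-10 - 10*0 + (4/3)*6² + (14/3)*6 - 2*0*6) + 10)/3 = -(-7)*((-10 + 0 + (4/3)*36 + 28 + 0) + 10)/3 = -(-7)*((-10 + 0 + 48 + 28 + 0) + 10)/3 = -(-7)*(66 + 10)/3 = -(-7)*76/3 = -⅙*(-1064) = 532/3 ≈ 177.33)
1/B = 1/(532/3) = 3/532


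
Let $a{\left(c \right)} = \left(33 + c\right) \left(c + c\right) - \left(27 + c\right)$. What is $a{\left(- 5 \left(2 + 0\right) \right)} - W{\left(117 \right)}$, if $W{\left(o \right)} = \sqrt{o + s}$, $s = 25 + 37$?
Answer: $-477 - \sqrt{179} \approx -490.38$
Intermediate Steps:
$a{\left(c \right)} = -27 - c + 2 c \left(33 + c\right)$ ($a{\left(c \right)} = \left(33 + c\right) 2 c - \left(27 + c\right) = 2 c \left(33 + c\right) - \left(27 + c\right) = -27 - c + 2 c \left(33 + c\right)$)
$s = 62$
$W{\left(o \right)} = \sqrt{62 + o}$ ($W{\left(o \right)} = \sqrt{o + 62} = \sqrt{62 + o}$)
$a{\left(- 5 \left(2 + 0\right) \right)} - W{\left(117 \right)} = \left(-27 + 2 \left(- 5 \left(2 + 0\right)\right)^{2} + 65 \left(- 5 \left(2 + 0\right)\right)\right) - \sqrt{62 + 117} = \left(-27 + 2 \left(\left(-5\right) 2\right)^{2} + 65 \left(\left(-5\right) 2\right)\right) - \sqrt{179} = \left(-27 + 2 \left(-10\right)^{2} + 65 \left(-10\right)\right) - \sqrt{179} = \left(-27 + 2 \cdot 100 - 650\right) - \sqrt{179} = \left(-27 + 200 - 650\right) - \sqrt{179} = -477 - \sqrt{179}$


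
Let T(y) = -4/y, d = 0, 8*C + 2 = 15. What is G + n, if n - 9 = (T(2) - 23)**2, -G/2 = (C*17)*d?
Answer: 634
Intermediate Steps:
C = 13/8 (C = -1/4 + (1/8)*15 = -1/4 + 15/8 = 13/8 ≈ 1.6250)
G = 0 (G = -2*(13/8)*17*0 = -221*0/4 = -2*0 = 0)
n = 634 (n = 9 + (-4/2 - 23)**2 = 9 + (-4*1/2 - 23)**2 = 9 + (-2 - 23)**2 = 9 + (-25)**2 = 9 + 625 = 634)
G + n = 0 + 634 = 634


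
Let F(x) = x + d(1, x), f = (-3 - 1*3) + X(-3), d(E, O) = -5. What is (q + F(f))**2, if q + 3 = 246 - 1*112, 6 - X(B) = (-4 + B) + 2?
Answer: 17161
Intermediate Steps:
X(B) = 8 - B (X(B) = 6 - ((-4 + B) + 2) = 6 - (-2 + B) = 6 + (2 - B) = 8 - B)
f = 5 (f = (-3 - 1*3) + (8 - 1*(-3)) = (-3 - 3) + (8 + 3) = -6 + 11 = 5)
F(x) = -5 + x (F(x) = x - 5 = -5 + x)
q = 131 (q = -3 + (246 - 1*112) = -3 + (246 - 112) = -3 + 134 = 131)
(q + F(f))**2 = (131 + (-5 + 5))**2 = (131 + 0)**2 = 131**2 = 17161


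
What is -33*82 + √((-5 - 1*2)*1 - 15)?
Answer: -2706 + I*√22 ≈ -2706.0 + 4.6904*I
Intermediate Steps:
-33*82 + √((-5 - 1*2)*1 - 15) = -2706 + √((-5 - 2)*1 - 15) = -2706 + √(-7*1 - 15) = -2706 + √(-7 - 15) = -2706 + √(-22) = -2706 + I*√22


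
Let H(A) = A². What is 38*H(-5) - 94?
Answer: 856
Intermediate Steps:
38*H(-5) - 94 = 38*(-5)² - 94 = 38*25 - 94 = 950 - 94 = 856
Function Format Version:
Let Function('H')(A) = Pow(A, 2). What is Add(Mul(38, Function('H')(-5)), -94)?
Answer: 856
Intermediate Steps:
Add(Mul(38, Function('H')(-5)), -94) = Add(Mul(38, Pow(-5, 2)), -94) = Add(Mul(38, 25), -94) = Add(950, -94) = 856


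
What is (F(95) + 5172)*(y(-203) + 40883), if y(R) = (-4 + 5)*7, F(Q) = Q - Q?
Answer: 211483080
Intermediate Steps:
F(Q) = 0
y(R) = 7 (y(R) = 1*7 = 7)
(F(95) + 5172)*(y(-203) + 40883) = (0 + 5172)*(7 + 40883) = 5172*40890 = 211483080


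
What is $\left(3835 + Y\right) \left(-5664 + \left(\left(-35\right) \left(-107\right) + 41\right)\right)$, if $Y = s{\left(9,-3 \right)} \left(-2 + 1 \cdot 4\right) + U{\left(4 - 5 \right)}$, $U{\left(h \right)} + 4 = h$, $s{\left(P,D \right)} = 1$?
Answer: $-7196496$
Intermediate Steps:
$U{\left(h \right)} = -4 + h$
$Y = -3$ ($Y = 1 \left(-2 + 1 \cdot 4\right) + \left(-4 + \left(4 - 5\right)\right) = 1 \left(-2 + 4\right) + \left(-4 + \left(4 - 5\right)\right) = 1 \cdot 2 - 5 = 2 - 5 = -3$)
$\left(3835 + Y\right) \left(-5664 + \left(\left(-35\right) \left(-107\right) + 41\right)\right) = \left(3835 - 3\right) \left(-5664 + \left(\left(-35\right) \left(-107\right) + 41\right)\right) = 3832 \left(-5664 + \left(3745 + 41\right)\right) = 3832 \left(-5664 + 3786\right) = 3832 \left(-1878\right) = -7196496$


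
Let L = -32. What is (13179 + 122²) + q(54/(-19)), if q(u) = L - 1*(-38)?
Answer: 28069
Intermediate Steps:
q(u) = 6 (q(u) = -32 - 1*(-38) = -32 + 38 = 6)
(13179 + 122²) + q(54/(-19)) = (13179 + 122²) + 6 = (13179 + 14884) + 6 = 28063 + 6 = 28069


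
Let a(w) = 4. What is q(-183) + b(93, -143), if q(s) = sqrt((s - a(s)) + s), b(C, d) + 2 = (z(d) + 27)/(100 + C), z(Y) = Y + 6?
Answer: -496/193 + I*sqrt(370) ≈ -2.5699 + 19.235*I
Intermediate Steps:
z(Y) = 6 + Y
b(C, d) = -2 + (33 + d)/(100 + C) (b(C, d) = -2 + ((6 + d) + 27)/(100 + C) = -2 + (33 + d)/(100 + C))
q(s) = sqrt(-4 + 2*s) (q(s) = sqrt((s - 1*4) + s) = sqrt((s - 4) + s) = sqrt((-4 + s) + s) = sqrt(-4 + 2*s))
q(-183) + b(93, -143) = sqrt(-4 + 2*(-183)) + (-167 - 143 - 2*93)/(100 + 93) = sqrt(-4 - 366) + (-167 - 143 - 186)/193 = sqrt(-370) + (1/193)*(-496) = I*sqrt(370) - 496/193 = -496/193 + I*sqrt(370)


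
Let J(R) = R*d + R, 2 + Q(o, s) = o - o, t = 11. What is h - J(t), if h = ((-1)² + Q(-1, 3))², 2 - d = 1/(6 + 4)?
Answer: -309/10 ≈ -30.900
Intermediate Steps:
d = 19/10 (d = 2 - 1/(6 + 4) = 2 - 1/10 = 2 - 1*⅒ = 2 - ⅒ = 19/10 ≈ 1.9000)
Q(o, s) = -2 (Q(o, s) = -2 + (o - o) = -2 + 0 = -2)
h = 1 (h = ((-1)² - 2)² = (1 - 2)² = (-1)² = 1)
J(R) = 29*R/10 (J(R) = R*(19/10) + R = 19*R/10 + R = 29*R/10)
h - J(t) = 1 - 29*11/10 = 1 - 1*319/10 = 1 - 319/10 = -309/10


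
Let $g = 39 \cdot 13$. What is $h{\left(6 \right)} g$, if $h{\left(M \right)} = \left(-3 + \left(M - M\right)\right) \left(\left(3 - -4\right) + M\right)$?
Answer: $-19773$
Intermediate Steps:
$g = 507$
$h{\left(M \right)} = -21 - 3 M$ ($h{\left(M \right)} = \left(-3 + 0\right) \left(\left(3 + 4\right) + M\right) = - 3 \left(7 + M\right) = -21 - 3 M$)
$h{\left(6 \right)} g = \left(-21 - 18\right) 507 = \left(-39\right) 507 = -19773$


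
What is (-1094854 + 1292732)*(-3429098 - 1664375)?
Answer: -1007886250294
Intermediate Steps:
(-1094854 + 1292732)*(-3429098 - 1664375) = 197878*(-5093473) = -1007886250294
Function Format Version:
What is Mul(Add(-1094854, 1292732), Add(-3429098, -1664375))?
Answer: -1007886250294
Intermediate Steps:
Mul(Add(-1094854, 1292732), Add(-3429098, -1664375)) = Mul(197878, -5093473) = -1007886250294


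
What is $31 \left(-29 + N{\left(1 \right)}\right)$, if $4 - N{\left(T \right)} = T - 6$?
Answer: $-620$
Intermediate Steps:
$N{\left(T \right)} = 10 - T$ ($N{\left(T \right)} = 4 - \left(T - 6\right) = 4 - \left(-6 + T\right) = 10 - T$)
$31 \left(-29 + N{\left(1 \right)}\right) = 31 \left(-29 + \left(10 - 1\right)\right) = 31 \left(-29 + 9\right) = 31 \left(-20\right) = -620$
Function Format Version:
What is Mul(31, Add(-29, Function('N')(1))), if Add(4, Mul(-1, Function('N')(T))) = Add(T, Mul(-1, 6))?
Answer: -620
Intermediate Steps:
Function('N')(T) = Add(10, Mul(-1, T)) (Function('N')(T) = Add(4, Mul(-1, Add(T, Mul(-1, 6)))) = Add(4, Mul(-1, Add(T, -6))) = Add(4, Mul(-1, Add(-6, T))) = Add(4, Add(6, Mul(-1, T))) = Add(10, Mul(-1, T)))
Mul(31, Add(-29, Function('N')(1))) = Mul(31, Add(-29, Add(10, Mul(-1, 1)))) = Mul(31, Add(-29, Add(10, -1))) = Mul(31, Add(-29, 9)) = Mul(31, -20) = -620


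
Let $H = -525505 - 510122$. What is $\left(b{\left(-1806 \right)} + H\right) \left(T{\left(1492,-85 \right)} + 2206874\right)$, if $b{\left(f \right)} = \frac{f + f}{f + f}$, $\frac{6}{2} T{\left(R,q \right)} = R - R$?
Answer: $-2285496093124$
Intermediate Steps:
$T{\left(R,q \right)} = 0$ ($T{\left(R,q \right)} = \frac{R - R}{3} = \frac{1}{3} \cdot 0 = 0$)
$H = -1035627$ ($H = -525505 - 510122 = -1035627$)
$b{\left(f \right)} = 1$ ($b{\left(f \right)} = \frac{2 f}{2 f} = 2 f \frac{1}{2 f} = 1$)
$\left(b{\left(-1806 \right)} + H\right) \left(T{\left(1492,-85 \right)} + 2206874\right) = \left(1 - 1035627\right) \left(0 + 2206874\right) = \left(-1035626\right) 2206874 = -2285496093124$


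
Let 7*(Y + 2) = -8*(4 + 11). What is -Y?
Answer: 134/7 ≈ 19.143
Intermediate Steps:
Y = -134/7 (Y = -2 + (-8*(4 + 11))/7 = -2 + (-8*15)/7 = -2 + (⅐)*(-120) = -2 - 120/7 = -134/7 ≈ -19.143)
-Y = -1*(-134/7) = 134/7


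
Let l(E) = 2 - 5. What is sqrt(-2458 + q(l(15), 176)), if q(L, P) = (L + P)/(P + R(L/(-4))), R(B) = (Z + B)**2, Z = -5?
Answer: I*sqrt(2632116090)/1035 ≈ 49.569*I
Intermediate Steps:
R(B) = (-5 + B)**2
l(E) = -3
q(L, P) = (L + P)/(P + (-5 - L/4)**2) (q(L, P) = (L + P)/(P + (-5 + L/(-4))**2) = (L + P)/(P + (-5 + L*(-1/4))**2) = (L + P)/(P + (-5 - L/4)**2))
sqrt(-2458 + q(l(15), 176)) = sqrt(-2458 + 16*(-3 + 176)/((20 - 3)**2 + 16*176)) = sqrt(-2458 + 16*173/(17**2 + 2816)) = sqrt(-2458 + 16*173/(289 + 2816)) = sqrt(-2458 + 16*173/3105) = sqrt(-2458 + 16*(1/3105)*173) = sqrt(-2458 + 2768/3105) = sqrt(-7629322/3105) = I*sqrt(2632116090)/1035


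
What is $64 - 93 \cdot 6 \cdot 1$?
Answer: $-494$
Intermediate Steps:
$64 - 93 \cdot 6 \cdot 1 = 64 - 558 = -494$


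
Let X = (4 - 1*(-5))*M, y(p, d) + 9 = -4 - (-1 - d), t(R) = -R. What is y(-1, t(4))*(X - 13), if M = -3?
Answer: 640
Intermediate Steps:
y(p, d) = -12 + d (y(p, d) = -9 + (-4 - (-1 - d)) = -9 + (-4 + (1 + d)) = -9 + (-3 + d) = -12 + d)
X = -27 (X = (4 - 1*(-5))*(-3) = (4 + 5)*(-3) = 9*(-3) = -27)
y(-1, t(4))*(X - 13) = (-12 - 1*4)*(-27 - 13) = (-12 - 4)*(-40) = -16*(-40) = 640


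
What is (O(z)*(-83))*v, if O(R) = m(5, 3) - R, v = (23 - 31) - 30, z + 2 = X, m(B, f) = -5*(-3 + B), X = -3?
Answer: -15770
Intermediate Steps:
m(B, f) = 15 - 5*B
z = -5 (z = -2 - 3 = -5)
v = -38 (v = -8 - 30 = -38)
O(R) = -10 - R (O(R) = (15 - 5*5) - R = (15 - 25) - R = -10 - R)
(O(z)*(-83))*v = ((-10 - 1*(-5))*(-83))*(-38) = ((-10 + 5)*(-83))*(-38) = -5*(-83)*(-38) = 415*(-38) = -15770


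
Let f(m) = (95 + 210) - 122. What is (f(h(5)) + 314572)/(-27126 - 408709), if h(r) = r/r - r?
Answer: -62951/87167 ≈ -0.72219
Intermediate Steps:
h(r) = 1 - r
f(m) = 183 (f(m) = 305 - 122 = 183)
(f(h(5)) + 314572)/(-27126 - 408709) = (183 + 314572)/(-27126 - 408709) = 314755/(-435835) = 314755*(-1/435835) = -62951/87167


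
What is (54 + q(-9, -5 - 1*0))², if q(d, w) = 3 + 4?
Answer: 3721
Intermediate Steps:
q(d, w) = 7
(54 + q(-9, -5 - 1*0))² = (54 + 7)² = 61² = 3721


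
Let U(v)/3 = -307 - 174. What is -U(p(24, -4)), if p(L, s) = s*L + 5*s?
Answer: 1443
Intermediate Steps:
p(L, s) = 5*s + L*s (p(L, s) = L*s + 5*s = 5*s + L*s)
U(v) = -1443 (U(v) = 3*(-307 - 174) = 3*(-481) = -1443)
-U(p(24, -4)) = -1*(-1443) = 1443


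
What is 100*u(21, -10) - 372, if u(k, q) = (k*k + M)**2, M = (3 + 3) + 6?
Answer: 20520528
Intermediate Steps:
M = 12 (M = 6 + 6 = 12)
u(k, q) = (12 + k**2)**2 (u(k, q) = (k*k + 12)**2 = (k**2 + 12)**2 = (12 + k**2)**2)
100*u(21, -10) - 372 = 100*(12 + 21**2)**2 - 372 = 100*(12 + 441)**2 - 372 = 100*453**2 - 372 = 100*205209 - 372 = 20520900 - 372 = 20520528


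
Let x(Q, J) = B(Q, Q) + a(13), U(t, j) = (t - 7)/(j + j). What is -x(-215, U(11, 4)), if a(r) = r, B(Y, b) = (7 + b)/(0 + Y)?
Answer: -3003/215 ≈ -13.967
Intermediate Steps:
B(Y, b) = (7 + b)/Y
U(t, j) = (-7 + t)/(2*j) (U(t, j) = (-7 + t)/((2*j)) = (-7 + t)*(1/(2*j)) = (-7 + t)/(2*j))
x(Q, J) = 13 + (7 + Q)/Q (x(Q, J) = (7 + Q)/Q + 13 = 13 + (7 + Q)/Q)
-x(-215, U(11, 4)) = -(14 + 7/(-215)) = -(14 + 7*(-1/215)) = -(14 - 7/215) = -1*3003/215 = -3003/215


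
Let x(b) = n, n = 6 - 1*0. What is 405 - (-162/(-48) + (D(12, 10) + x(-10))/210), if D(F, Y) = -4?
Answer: 337357/840 ≈ 401.62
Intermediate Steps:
n = 6 (n = 6 + 0 = 6)
x(b) = 6
405 - (-162/(-48) + (D(12, 10) + x(-10))/210) = 405 - (-162/(-48) + (-4 + 6)/210) = 405 - (-162*(-1/48) + 2*(1/210)) = 405 - (27/8 + 1/105) = 405 - 1*2843/840 = 405 - 2843/840 = 337357/840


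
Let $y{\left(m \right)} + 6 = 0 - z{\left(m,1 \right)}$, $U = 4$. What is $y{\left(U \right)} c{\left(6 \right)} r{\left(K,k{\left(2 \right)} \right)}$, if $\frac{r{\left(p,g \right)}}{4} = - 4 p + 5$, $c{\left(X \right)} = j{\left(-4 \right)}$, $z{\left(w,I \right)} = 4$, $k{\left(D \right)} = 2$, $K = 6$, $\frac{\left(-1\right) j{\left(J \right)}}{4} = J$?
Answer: $12160$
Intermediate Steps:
$j{\left(J \right)} = - 4 J$
$c{\left(X \right)} = 16$ ($c{\left(X \right)} = \left(-4\right) \left(-4\right) = 16$)
$r{\left(p,g \right)} = 20 - 16 p$ ($r{\left(p,g \right)} = 4 \left(- 4 p + 5\right) = 4 \left(5 - 4 p\right) = 20 - 16 p$)
$y{\left(m \right)} = -10$ ($y{\left(m \right)} = -6 + \left(0 - 4\right) = -6 - 4 = -10$)
$y{\left(U \right)} c{\left(6 \right)} r{\left(K,k{\left(2 \right)} \right)} = \left(-10\right) 16 \left(20 - 96\right) = - 160 \left(20 - 96\right) = \left(-160\right) \left(-76\right) = 12160$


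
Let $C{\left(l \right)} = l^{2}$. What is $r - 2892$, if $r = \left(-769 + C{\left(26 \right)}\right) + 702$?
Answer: $-2283$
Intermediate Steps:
$r = 609$ ($r = \left(-769 + 26^{2}\right) + 702 = \left(-769 + 676\right) + 702 = -93 + 702 = 609$)
$r - 2892 = 609 - 2892 = -2283$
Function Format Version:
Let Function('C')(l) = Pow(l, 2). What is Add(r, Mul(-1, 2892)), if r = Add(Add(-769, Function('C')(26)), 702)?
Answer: -2283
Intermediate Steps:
r = 609 (r = Add(Add(-769, Pow(26, 2)), 702) = Add(Add(-769, 676), 702) = Add(-93, 702) = 609)
Add(r, Mul(-1, 2892)) = Add(609, Mul(-1, 2892)) = Add(609, -2892) = -2283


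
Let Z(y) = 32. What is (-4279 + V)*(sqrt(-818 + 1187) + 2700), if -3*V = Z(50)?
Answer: -11582100 - 12869*sqrt(41) ≈ -1.1664e+7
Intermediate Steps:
V = -32/3 (V = -1/3*32 = -32/3 ≈ -10.667)
(-4279 + V)*(sqrt(-818 + 1187) + 2700) = (-4279 - 32/3)*(sqrt(-818 + 1187) + 2700) = -12869*(sqrt(369) + 2700)/3 = -12869*(3*sqrt(41) + 2700)/3 = -12869*(2700 + 3*sqrt(41))/3 = -11582100 - 12869*sqrt(41)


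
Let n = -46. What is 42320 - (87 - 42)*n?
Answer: 44390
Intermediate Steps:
42320 - (87 - 42)*n = 42320 - (87 - 42)*(-46) = 42320 - 45*(-46) = 42320 - 1*(-2070) = 42320 + 2070 = 44390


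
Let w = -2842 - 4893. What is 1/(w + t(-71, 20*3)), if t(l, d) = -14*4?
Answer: -1/7791 ≈ -0.00012835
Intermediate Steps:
w = -7735
t(l, d) = -56
1/(w + t(-71, 20*3)) = 1/(-7735 - 56) = 1/(-7791) = -1/7791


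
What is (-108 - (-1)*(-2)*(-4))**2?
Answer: 10000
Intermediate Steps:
(-108 - (-1)*(-2)*(-4))**2 = (-108 - 1*2*(-4))**2 = (-108 - 2*(-4))**2 = (-108 + 8)**2 = (-100)**2 = 10000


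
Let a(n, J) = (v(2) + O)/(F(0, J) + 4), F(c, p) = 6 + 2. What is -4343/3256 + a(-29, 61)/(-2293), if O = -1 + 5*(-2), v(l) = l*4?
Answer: -9957685/7466008 ≈ -1.3337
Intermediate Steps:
v(l) = 4*l
F(c, p) = 8
O = -11 (O = -1 - 10 = -11)
a(n, J) = -¼ (a(n, J) = (4*2 - 11)/(8 + 4) = (8 - 11)/12 = -3*1/12 = -¼)
-4343/3256 + a(-29, 61)/(-2293) = -4343/3256 - ¼/(-2293) = -4343*1/3256 - ¼*(-1/2293) = -4343/3256 + 1/9172 = -9957685/7466008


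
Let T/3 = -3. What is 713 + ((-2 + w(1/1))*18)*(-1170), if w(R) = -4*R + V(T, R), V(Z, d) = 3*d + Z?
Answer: 253433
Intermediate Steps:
T = -9 (T = 3*(-3) = -9)
V(Z, d) = Z + 3*d
w(R) = -9 - R (w(R) = -4*R + (-9 + 3*R) = -9 - R)
713 + ((-2 + w(1/1))*18)*(-1170) = 713 + ((-2 + (-9 - 1/1))*18)*(-1170) = 713 + ((-2 + (-9 - 1))*18)*(-1170) = 713 + ((-2 - 10)*18)*(-1170) = 713 - 12*18*(-1170) = 713 - 216*(-1170) = 713 + 252720 = 253433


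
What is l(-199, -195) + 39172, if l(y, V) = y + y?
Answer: 38774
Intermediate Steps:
l(y, V) = 2*y
l(-199, -195) + 39172 = 2*(-199) + 39172 = -398 + 39172 = 38774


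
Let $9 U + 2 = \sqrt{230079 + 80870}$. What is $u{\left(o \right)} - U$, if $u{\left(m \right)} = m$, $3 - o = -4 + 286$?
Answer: $- \frac{2509}{9} - \frac{\sqrt{310949}}{9} \approx -340.74$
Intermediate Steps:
$o = -279$ ($o = 3 - \left(-4 + 286\right) = 3 - 282 = -279$)
$U = - \frac{2}{9} + \frac{\sqrt{310949}}{9}$ ($U = - \frac{2}{9} + \frac{\sqrt{230079 + 80870}}{9} = - \frac{2}{9} + \frac{\sqrt{310949}}{9} \approx 61.736$)
$u{\left(o \right)} - U = -279 - \left(- \frac{2}{9} + \frac{\sqrt{310949}}{9}\right) = -279 + \left(\frac{2}{9} - \frac{\sqrt{310949}}{9}\right) = - \frac{2509}{9} - \frac{\sqrt{310949}}{9}$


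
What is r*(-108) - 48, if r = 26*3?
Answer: -8472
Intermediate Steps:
r = 78
r*(-108) - 48 = 78*(-108) - 48 = -8424 - 48 = -8472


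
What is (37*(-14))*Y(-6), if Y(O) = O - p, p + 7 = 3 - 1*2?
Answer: 0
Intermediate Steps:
p = -6 (p = -7 + (3 - 1*2) = -7 + (3 - 2) = -7 + 1 = -6)
Y(O) = 6 + O (Y(O) = O - 1*(-6) = O + 6 = 6 + O)
(37*(-14))*Y(-6) = (37*(-14))*(6 - 6) = -518*0 = 0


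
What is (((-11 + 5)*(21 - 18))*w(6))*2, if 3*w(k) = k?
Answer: -72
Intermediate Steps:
w(k) = k/3
(((-11 + 5)*(21 - 18))*w(6))*2 = (((-11 + 5)*(21 - 18))*((⅓)*6))*2 = (-6*3*2)*2 = -18*2*2 = -36*2 = -72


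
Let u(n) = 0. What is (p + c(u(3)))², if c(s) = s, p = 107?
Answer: 11449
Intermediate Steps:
(p + c(u(3)))² = (107 + 0)² = 107² = 11449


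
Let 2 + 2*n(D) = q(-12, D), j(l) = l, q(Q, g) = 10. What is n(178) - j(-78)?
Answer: 82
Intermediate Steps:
n(D) = 4 (n(D) = -1 + (½)*10 = -1 + 5 = 4)
n(178) - j(-78) = 4 - 1*(-78) = 4 + 78 = 82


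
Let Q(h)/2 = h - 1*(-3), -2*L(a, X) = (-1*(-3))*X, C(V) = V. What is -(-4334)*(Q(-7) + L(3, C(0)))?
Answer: -34672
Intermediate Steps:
L(a, X) = -3*X/2 (L(a, X) = -(-1*(-3))*X/2 = -3*X/2)
Q(h) = 6 + 2*h (Q(h) = 2*(h - 1*(-3)) = 2*(h + 3) = 2*(3 + h) = 6 + 2*h)
-(-4334)*(Q(-7) + L(3, C(0))) = -(-4334)*((6 + 2*(-7)) - 3/2*0) = -(-4334)*((6 - 14) + 0) = -(-4334)*(-8 + 0) = -(-4334)*(-8) = -22*1576 = -34672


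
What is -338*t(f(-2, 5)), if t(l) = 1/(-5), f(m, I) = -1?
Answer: 338/5 ≈ 67.600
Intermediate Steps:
t(l) = -1/5
-338*t(f(-2, 5)) = -338*(-1/5) = 338/5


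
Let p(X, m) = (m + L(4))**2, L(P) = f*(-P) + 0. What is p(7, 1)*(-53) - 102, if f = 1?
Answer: -579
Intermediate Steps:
L(P) = -P (L(P) = 1*(-P) + 0 = -P + 0 = -P)
p(X, m) = (-4 + m)**2 (p(X, m) = (m - 1*4)**2 = (m - 4)**2 = (-4 + m)**2)
p(7, 1)*(-53) - 102 = (-4 + 1)**2*(-53) - 102 = (-3)**2*(-53) - 102 = 9*(-53) - 102 = -477 - 102 = -579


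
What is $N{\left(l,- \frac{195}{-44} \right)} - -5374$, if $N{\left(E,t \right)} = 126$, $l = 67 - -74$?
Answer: $5500$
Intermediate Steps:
$l = 141$ ($l = 67 + 74 = 141$)
$N{\left(l,- \frac{195}{-44} \right)} - -5374 = 126 - -5374 = 126 + 5374 = 5500$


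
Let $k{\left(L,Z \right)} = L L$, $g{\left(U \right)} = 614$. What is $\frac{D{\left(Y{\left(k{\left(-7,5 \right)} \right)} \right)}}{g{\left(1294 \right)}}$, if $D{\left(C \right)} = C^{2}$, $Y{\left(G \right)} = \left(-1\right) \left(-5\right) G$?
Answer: $\frac{60025}{614} \approx 97.761$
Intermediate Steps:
$k{\left(L,Z \right)} = L^{2}$
$Y{\left(G \right)} = 5 G$
$\frac{D{\left(Y{\left(k{\left(-7,5 \right)} \right)} \right)}}{g{\left(1294 \right)}} = \frac{\left(5 \left(-7\right)^{2}\right)^{2}}{614} = \left(5 \cdot 49\right)^{2} \cdot \frac{1}{614} = 245^{2} \cdot \frac{1}{614} = 60025 \cdot \frac{1}{614} = \frac{60025}{614}$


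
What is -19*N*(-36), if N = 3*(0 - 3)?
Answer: -6156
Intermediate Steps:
N = -9 (N = 3*(-3) = -9)
-19*N*(-36) = -19*(-9)*(-36) = 171*(-36) = -6156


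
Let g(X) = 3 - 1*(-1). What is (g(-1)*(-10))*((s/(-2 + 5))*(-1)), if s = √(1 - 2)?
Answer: 40*I/3 ≈ 13.333*I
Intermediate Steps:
g(X) = 4 (g(X) = 3 + 1 = 4)
s = I (s = √(-1) = I ≈ 1.0*I)
(g(-1)*(-10))*((s/(-2 + 5))*(-1)) = (4*(-10))*((I/(-2 + 5))*(-1)) = -40*I/3*(-1) = -(-40)*I/3 = 40*I/3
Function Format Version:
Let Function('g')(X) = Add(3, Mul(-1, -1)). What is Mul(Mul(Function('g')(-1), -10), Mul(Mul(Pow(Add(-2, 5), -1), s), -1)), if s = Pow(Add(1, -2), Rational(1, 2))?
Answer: Mul(Rational(40, 3), I) ≈ Mul(13.333, I)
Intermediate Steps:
Function('g')(X) = 4 (Function('g')(X) = Add(3, 1) = 4)
s = I (s = Pow(-1, Rational(1, 2)) = I ≈ Mul(1.0000, I))
Mul(Mul(Function('g')(-1), -10), Mul(Mul(Pow(Add(-2, 5), -1), s), -1)) = Mul(Mul(4, -10), Mul(Mul(Pow(Add(-2, 5), -1), I), -1)) = Mul(-40, Mul(Mul(Pow(3, -1), I), -1)) = Mul(-40, Mul(Mul(Rational(1, 3), I), -1)) = Mul(-40, Mul(Rational(-1, 3), I)) = Mul(Rational(40, 3), I)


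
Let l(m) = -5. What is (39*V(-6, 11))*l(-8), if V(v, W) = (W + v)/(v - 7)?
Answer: 75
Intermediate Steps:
V(v, W) = (W + v)/(-7 + v)
(39*V(-6, 11))*l(-8) = (39*((11 - 6)/(-7 - 6)))*(-5) = (39*(5/(-13)))*(-5) = (39*(-1/13*5))*(-5) = (39*(-5/13))*(-5) = -15*(-5) = 75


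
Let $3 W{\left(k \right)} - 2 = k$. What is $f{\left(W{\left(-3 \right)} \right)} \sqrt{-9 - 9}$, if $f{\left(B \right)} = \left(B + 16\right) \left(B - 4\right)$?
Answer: $- \frac{611 i \sqrt{2}}{3} \approx - 288.03 i$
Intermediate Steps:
$W{\left(k \right)} = \frac{2}{3} + \frac{k}{3}$
$f{\left(B \right)} = \left(-4 + B\right) \left(16 + B\right)$ ($f{\left(B \right)} = \left(16 + B\right) \left(-4 + B\right) = \left(-4 + B\right) \left(16 + B\right)$)
$f{\left(W{\left(-3 \right)} \right)} \sqrt{-9 - 9} = \left(-64 + \left(\frac{2}{3} + \frac{1}{3} \left(-3\right)\right)^{2} + 12 \left(\frac{2}{3} + \frac{1}{3} \left(-3\right)\right)\right) \sqrt{-9 - 9} = \left(-64 + \left(\frac{2}{3} - 1\right)^{2} + 12 \left(\frac{2}{3} - 1\right)\right) \sqrt{-18} = \left(-64 + \left(- \frac{1}{3}\right)^{2} + 12 \left(- \frac{1}{3}\right)\right) 3 i \sqrt{2} = \left(-64 + \frac{1}{9} - 4\right) 3 i \sqrt{2} = - \frac{611 \cdot 3 i \sqrt{2}}{9} = - \frac{611 i \sqrt{2}}{3}$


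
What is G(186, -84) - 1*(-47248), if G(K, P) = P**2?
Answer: 54304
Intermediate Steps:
G(186, -84) - 1*(-47248) = (-84)**2 - 1*(-47248) = 7056 + 47248 = 54304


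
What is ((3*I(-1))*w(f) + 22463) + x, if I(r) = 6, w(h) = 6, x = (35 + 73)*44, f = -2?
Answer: 27323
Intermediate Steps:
x = 4752 (x = 108*44 = 4752)
((3*I(-1))*w(f) + 22463) + x = ((3*6)*6 + 22463) + 4752 = (18*6 + 22463) + 4752 = (108 + 22463) + 4752 = 22571 + 4752 = 27323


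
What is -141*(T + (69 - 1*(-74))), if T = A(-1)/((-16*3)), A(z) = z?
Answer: -322655/16 ≈ -20166.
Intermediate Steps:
T = 1/48 (T = -1/((-16*3)) = -1/(-48) = -1*(-1/48) = 1/48 ≈ 0.020833)
-141*(T + (69 - 1*(-74))) = -141*(1/48 + (69 - 1*(-74))) = -141*(1/48 + (69 + 74)) = -141*(1/48 + 143) = -141*6865/48 = -322655/16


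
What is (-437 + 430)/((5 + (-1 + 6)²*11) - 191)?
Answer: -7/89 ≈ -0.078652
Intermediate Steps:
(-437 + 430)/((5 + (-1 + 6)²*11) - 191) = -7/((5 + 5²*11) - 191) = -7/((5 + 25*11) - 191) = -7/((5 + 275) - 191) = -7/(280 - 191) = -7/89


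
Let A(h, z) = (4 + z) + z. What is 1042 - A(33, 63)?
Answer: 912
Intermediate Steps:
A(h, z) = 4 + 2*z
1042 - A(33, 63) = 1042 - (4 + 2*63) = 1042 - (4 + 126) = 1042 - 1*130 = 1042 - 130 = 912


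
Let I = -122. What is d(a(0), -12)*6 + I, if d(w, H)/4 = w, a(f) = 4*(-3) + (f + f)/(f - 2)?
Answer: -410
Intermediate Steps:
a(f) = -12 + 2*f/(-2 + f) (a(f) = -12 + (2*f)/(-2 + f) = -12 + 2*f/(-2 + f))
d(w, H) = 4*w
d(a(0), -12)*6 + I = (4*(2*(12 - 5*0)/(-2 + 0)))*6 - 122 = (4*(2*(12 + 0)/(-2)))*6 - 122 = (4*(2*(-½)*12))*6 - 122 = (4*(-12))*6 - 122 = -48*6 - 122 = -288 - 122 = -410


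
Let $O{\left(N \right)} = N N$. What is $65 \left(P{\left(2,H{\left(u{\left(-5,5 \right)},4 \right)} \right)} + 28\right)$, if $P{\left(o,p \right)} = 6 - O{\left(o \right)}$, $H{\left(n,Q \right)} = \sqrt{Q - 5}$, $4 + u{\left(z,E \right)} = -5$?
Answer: $1950$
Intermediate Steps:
$O{\left(N \right)} = N^{2}$
$u{\left(z,E \right)} = -9$ ($u{\left(z,E \right)} = -4 - 5 = -9$)
$H{\left(n,Q \right)} = \sqrt{-5 + Q}$
$P{\left(o,p \right)} = 6 - o^{2}$
$65 \left(P{\left(2,H{\left(u{\left(-5,5 \right)},4 \right)} \right)} + 28\right) = 65 \left(\left(6 - 2^{2}\right) + 28\right) = 65 \left(\left(6 - 4\right) + 28\right) = 65 \left(2 + 28\right) = 65 \cdot 30 = 1950$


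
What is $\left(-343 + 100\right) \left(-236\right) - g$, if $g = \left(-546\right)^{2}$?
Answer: $-240768$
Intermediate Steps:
$g = 298116$
$\left(-343 + 100\right) \left(-236\right) - g = \left(-343 + 100\right) \left(-236\right) - 298116 = \left(-243\right) \left(-236\right) - 298116 = 57348 - 298116 = -240768$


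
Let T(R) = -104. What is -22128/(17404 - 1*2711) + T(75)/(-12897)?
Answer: -283856744/189495621 ≈ -1.4980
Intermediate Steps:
-22128/(17404 - 1*2711) + T(75)/(-12897) = -22128/(17404 - 1*2711) - 104/(-12897) = -22128/(17404 - 2711) - 104*(-1/12897) = -22128/14693 + 104/12897 = -283856744/189495621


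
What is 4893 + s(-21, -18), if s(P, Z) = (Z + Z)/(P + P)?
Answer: 34257/7 ≈ 4893.9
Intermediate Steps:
s(P, Z) = Z/P (s(P, Z) = (2*Z)/((2*P)) = (2*Z)*(1/(2*P)) = Z/P)
4893 + s(-21, -18) = 4893 - 18/(-21) = 4893 - 18*(-1/21) = 4893 + 6/7 = 34257/7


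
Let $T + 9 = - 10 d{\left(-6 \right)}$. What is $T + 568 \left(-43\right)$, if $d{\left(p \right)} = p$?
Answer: $-24373$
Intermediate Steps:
$T = 51$ ($T = -9 - -60 = -9 + 60 = 51$)
$T + 568 \left(-43\right) = 51 + 568 \left(-43\right) = 51 - 24424 = -24373$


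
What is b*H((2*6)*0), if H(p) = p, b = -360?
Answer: 0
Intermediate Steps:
b*H((2*6)*0) = -360*2*6*0 = -4320*0 = -360*0 = 0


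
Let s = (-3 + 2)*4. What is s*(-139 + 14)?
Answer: 500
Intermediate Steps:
s = -4 (s = -1*4 = -4)
s*(-139 + 14) = -4*(-139 + 14) = -4*(-125) = 500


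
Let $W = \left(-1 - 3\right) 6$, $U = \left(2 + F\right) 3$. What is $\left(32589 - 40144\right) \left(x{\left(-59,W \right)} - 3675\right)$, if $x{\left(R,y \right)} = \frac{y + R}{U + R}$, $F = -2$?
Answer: $\frac{1637485810}{59} \approx 2.7754 \cdot 10^{7}$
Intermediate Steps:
$U = 0$ ($U = \left(2 - 2\right) 3 = 0 \cdot 3 = 0$)
$W = -24$ ($W = \left(-4\right) 6 = -24$)
$x{\left(R,y \right)} = \frac{R + y}{R}$ ($x{\left(R,y \right)} = \frac{y + R}{0 + R} = \frac{R + y}{R}$)
$\left(32589 - 40144\right) \left(x{\left(-59,W \right)} - 3675\right) = \left(32589 - 40144\right) \left(\frac{-59 - 24}{-59} - 3675\right) = - 7555 \left(\left(- \frac{1}{59}\right) \left(-83\right) - 3675\right) = - 7555 \left(\frac{83}{59} - 3675\right) = \left(-7555\right) \left(- \frac{216742}{59}\right) = \frac{1637485810}{59}$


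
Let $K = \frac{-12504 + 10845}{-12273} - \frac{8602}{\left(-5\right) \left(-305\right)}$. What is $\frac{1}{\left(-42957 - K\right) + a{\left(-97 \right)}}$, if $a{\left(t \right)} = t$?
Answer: $- \frac{6238775}{268569871393} \approx -2.323 \cdot 10^{-5}$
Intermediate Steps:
$K = - \frac{34347457}{6238775}$ ($K = \left(-1659\right) \left(- \frac{1}{12273}\right) - \frac{8602}{1525} = \frac{553}{4091} - \frac{8602}{1525} = - \frac{34347457}{6238775} \approx -5.5055$)
$\frac{1}{\left(-42957 - K\right) + a{\left(-97 \right)}} = \frac{1}{\left(-42957 - - \frac{34347457}{6238775}\right) - 97} = \frac{1}{\left(-42957 + \frac{34347457}{6238775}\right) - 97} = \frac{1}{- \frac{267964710218}{6238775} - 97} = \frac{1}{- \frac{268569871393}{6238775}} = - \frac{6238775}{268569871393}$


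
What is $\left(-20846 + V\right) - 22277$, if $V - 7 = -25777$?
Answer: $-68893$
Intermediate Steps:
$V = -25770$ ($V = 7 - 25777 = -25770$)
$\left(-20846 + V\right) - 22277 = \left(-20846 - 25770\right) - 22277 = -46616 - 22277 = -68893$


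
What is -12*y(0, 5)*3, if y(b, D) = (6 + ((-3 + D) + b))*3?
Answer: -864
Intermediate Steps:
y(b, D) = 9 + 3*D + 3*b (y(b, D) = (6 + (-3 + D + b))*3 = (3 + D + b)*3 = 9 + 3*D + 3*b)
-12*y(0, 5)*3 = -12*(9 + 3*5 + 3*0)*3 = -12*(9 + 15 + 0)*3 = -12*24*3 = -288*3 = -864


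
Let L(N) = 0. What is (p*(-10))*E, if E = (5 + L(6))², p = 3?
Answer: -750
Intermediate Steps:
E = 25 (E = (5 + 0)² = 5² = 25)
(p*(-10))*E = (3*(-10))*25 = -30*25 = -750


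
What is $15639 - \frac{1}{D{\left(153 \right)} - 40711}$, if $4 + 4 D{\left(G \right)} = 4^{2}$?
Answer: $\frac{636632413}{40708} \approx 15639.0$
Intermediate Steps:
$D{\left(G \right)} = 3$ ($D{\left(G \right)} = -1 + \frac{4^{2}}{4} = -1 + \frac{1}{4} \cdot 16 = -1 + 4 = 3$)
$15639 - \frac{1}{D{\left(153 \right)} - 40711} = 15639 - \frac{1}{3 - 40711} = 15639 - \frac{1}{-40708} = 15639 - - \frac{1}{40708} = 15639 + \frac{1}{40708} = \frac{636632413}{40708}$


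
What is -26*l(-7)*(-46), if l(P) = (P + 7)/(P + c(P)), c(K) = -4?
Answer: 0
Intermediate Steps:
l(P) = (7 + P)/(-4 + P) (l(P) = (P + 7)/(P - 4) = (7 + P)/(-4 + P))
-26*l(-7)*(-46) = -26*(7 - 7)/(-4 - 7)*(-46) = -26*0/(-11)*(-46) = -(-26)*0/11*(-46) = -26*0*(-46) = 0*(-46) = 0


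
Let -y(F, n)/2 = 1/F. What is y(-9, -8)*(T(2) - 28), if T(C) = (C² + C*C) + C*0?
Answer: -40/9 ≈ -4.4444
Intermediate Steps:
T(C) = 2*C² (T(C) = (C² + C²) + 0 = 2*C² + 0 = 2*C²)
y(F, n) = -2/F
y(-9, -8)*(T(2) - 28) = (-2/(-9))*(2*2² - 28) = (-2*(-⅑))*(2*4 - 28) = 2*(8 - 28)/9 = (2/9)*(-20) = -40/9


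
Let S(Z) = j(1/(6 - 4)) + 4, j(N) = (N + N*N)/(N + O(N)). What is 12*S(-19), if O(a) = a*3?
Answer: 105/2 ≈ 52.500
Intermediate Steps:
O(a) = 3*a
j(N) = (N + N**2)/(4*N) (j(N) = (N + N*N)/(N + 3*N) = (N + N**2)/((4*N)) = (N + N**2)*(1/(4*N)) = (N + N**2)/(4*N))
S(Z) = 35/8 (S(Z) = (1/4 + 1/(4*(6 - 4))) + 4 = (1/4 + (1/4)/2) + 4 = (1/4 + (1/4)*(1/2)) + 4 = (1/4 + 1/8) + 4 = 3/8 + 4 = 35/8)
12*S(-19) = 12*(35/8) = 105/2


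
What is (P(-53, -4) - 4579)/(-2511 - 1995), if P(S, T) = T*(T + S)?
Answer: 4351/4506 ≈ 0.96560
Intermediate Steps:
P(S, T) = T*(S + T)
(P(-53, -4) - 4579)/(-2511 - 1995) = (-4*(-53 - 4) - 4579)/(-2511 - 1995) = (-4*(-57) - 4579)/(-4506) = (228 - 4579)*(-1/4506) = -4351*(-1/4506) = 4351/4506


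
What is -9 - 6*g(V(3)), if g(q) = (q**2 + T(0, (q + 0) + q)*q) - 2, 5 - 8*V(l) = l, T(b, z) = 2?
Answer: -3/8 ≈ -0.37500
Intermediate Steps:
V(l) = 5/8 - l/8
g(q) = -2 + q**2 + 2*q (g(q) = (q**2 + 2*q) - 2 = -2 + q**2 + 2*q)
-9 - 6*g(V(3)) = -9 - 6*(-2 + (5/8 - 1/8*3)**2 + 2*(5/8 - 1/8*3)) = -9 - 6*(-2 + (5/8 - 3/8)**2 + 2*(5/8 - 3/8)) = -9 - 6*(-2 + (1/4)**2 + 2*(1/4)) = -9 - 6*(-2 + 1/16 + 1/2) = -9 - 6*(-23/16) = -9 + 69/8 = -3/8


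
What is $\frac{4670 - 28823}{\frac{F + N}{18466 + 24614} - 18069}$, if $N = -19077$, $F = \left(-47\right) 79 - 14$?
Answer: $\frac{260127810}{194608831} \approx 1.3367$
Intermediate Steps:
$F = -3727$ ($F = -3713 - 14 = -3727$)
$\frac{4670 - 28823}{\frac{F + N}{18466 + 24614} - 18069} = \frac{4670 - 28823}{\frac{-3727 - 19077}{18466 + 24614} - 18069} = \frac{4670 - 28823}{- \frac{22804}{43080} - 18069} = \frac{4670 - 28823}{\left(-22804\right) \frac{1}{43080} - 18069} = - \frac{24153}{- \frac{5701}{10770} - 18069} = - \frac{24153}{- \frac{194608831}{10770}} = \left(-24153\right) \left(- \frac{10770}{194608831}\right) = \frac{260127810}{194608831}$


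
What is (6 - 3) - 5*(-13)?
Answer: 68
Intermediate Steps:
(6 - 3) - 5*(-13) = 3 + 65 = 68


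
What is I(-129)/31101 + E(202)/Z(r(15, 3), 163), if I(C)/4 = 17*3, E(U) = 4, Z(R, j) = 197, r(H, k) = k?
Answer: 54864/2042299 ≈ 0.026864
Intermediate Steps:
I(C) = 204 (I(C) = 4*(17*3) = 4*51 = 204)
I(-129)/31101 + E(202)/Z(r(15, 3), 163) = 204/31101 + 4/197 = 204*(1/31101) + 4*(1/197) = 68/10367 + 4/197 = 54864/2042299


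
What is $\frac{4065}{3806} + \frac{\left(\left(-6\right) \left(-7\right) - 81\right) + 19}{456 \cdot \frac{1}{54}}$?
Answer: $- \frac{94035}{72314} \approx -1.3004$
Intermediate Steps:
$\frac{4065}{3806} + \frac{\left(\left(-6\right) \left(-7\right) - 81\right) + 19}{456 \cdot \frac{1}{54}} = 4065 \cdot \frac{1}{3806} + \frac{\left(42 - 81\right) + 19}{456 \cdot \frac{1}{54}} = \frac{4065}{3806} + \frac{-39 + 19}{\frac{76}{9}} = \frac{4065}{3806} - \frac{45}{19} = - \frac{94035}{72314}$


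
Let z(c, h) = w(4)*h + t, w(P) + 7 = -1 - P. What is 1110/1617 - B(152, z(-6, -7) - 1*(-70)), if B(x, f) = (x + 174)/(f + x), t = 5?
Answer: -60644/167629 ≈ -0.36177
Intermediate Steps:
w(P) = -8 - P (w(P) = -7 + (-1 - P) = -8 - P)
z(c, h) = 5 - 12*h (z(c, h) = (-8 - 1*4)*h + 5 = (-8 - 4)*h + 5 = -12*h + 5 = 5 - 12*h)
B(x, f) = (174 + x)/(f + x)
1110/1617 - B(152, z(-6, -7) - 1*(-70)) = 1110/1617 - (174 + 152)/(((5 - 12*(-7)) - 1*(-70)) + 152) = 1110*(1/1617) - 326/(((5 + 84) + 70) + 152) = 370/539 - 326/((89 + 70) + 152) = 370/539 - 326/(159 + 152) = 370/539 - 326/311 = -60644/167629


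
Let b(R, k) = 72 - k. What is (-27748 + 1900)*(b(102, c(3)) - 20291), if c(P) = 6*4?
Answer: 523241064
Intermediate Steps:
c(P) = 24
(-27748 + 1900)*(b(102, c(3)) - 20291) = (-27748 + 1900)*((72 - 1*24) - 20291) = -25848*((72 - 24) - 20291) = -25848*(48 - 20291) = -25848*(-20243) = 523241064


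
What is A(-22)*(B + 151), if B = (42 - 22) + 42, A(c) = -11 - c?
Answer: 2343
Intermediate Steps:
B = 62 (B = 20 + 42 = 62)
A(-22)*(B + 151) = (-11 - 1*(-22))*(62 + 151) = (-11 + 22)*213 = 11*213 = 2343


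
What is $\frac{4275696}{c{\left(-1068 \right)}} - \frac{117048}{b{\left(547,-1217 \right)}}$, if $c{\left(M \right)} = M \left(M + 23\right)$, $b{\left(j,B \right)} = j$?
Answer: $- \frac{10691148764}{50873735} \approx -210.15$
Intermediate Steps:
$c{\left(M \right)} = M \left(23 + M\right)$
$\frac{4275696}{c{\left(-1068 \right)}} - \frac{117048}{b{\left(547,-1217 \right)}} = \frac{4275696}{\left(-1068\right) \left(23 - 1068\right)} - \frac{117048}{547} = \frac{4275696}{\left(-1068\right) \left(-1045\right)} - \frac{117048}{547} = \frac{4275696}{1116060} - \frac{117048}{547} = 4275696 \cdot \frac{1}{1116060} - \frac{117048}{547} = \frac{356308}{93005} - \frac{117048}{547} = - \frac{10691148764}{50873735}$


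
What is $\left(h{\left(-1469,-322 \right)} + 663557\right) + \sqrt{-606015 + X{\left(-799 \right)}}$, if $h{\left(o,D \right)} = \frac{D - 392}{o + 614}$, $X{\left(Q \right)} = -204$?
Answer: $\frac{189113983}{285} + i \sqrt{606219} \approx 6.6356 \cdot 10^{5} + 778.6 i$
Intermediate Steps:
$h{\left(o,D \right)} = \frac{-392 + D}{614 + o}$
$\left(h{\left(-1469,-322 \right)} + 663557\right) + \sqrt{-606015 + X{\left(-799 \right)}} = \left(\frac{-392 - 322}{614 - 1469} + 663557\right) + \sqrt{-606015 - 204} = \left(\frac{1}{-855} \left(-714\right) + 663557\right) + \sqrt{-606219} = \left(\left(- \frac{1}{855}\right) \left(-714\right) + 663557\right) + i \sqrt{606219} = \left(\frac{238}{285} + 663557\right) + i \sqrt{606219} = \frac{189113983}{285} + i \sqrt{606219}$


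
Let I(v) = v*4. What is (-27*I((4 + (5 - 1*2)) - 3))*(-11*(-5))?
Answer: -23760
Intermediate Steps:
I(v) = 4*v
(-27*I((4 + (5 - 1*2)) - 3))*(-11*(-5)) = (-108*((4 + (5 - 1*2)) - 3))*(-11*(-5)) = -108*((4 + (5 - 2)) - 3)*55 = -108*((4 + 3) - 3)*55 = -108*(7 - 3)*55 = -108*4*55 = -27*16*55 = -432*55 = -23760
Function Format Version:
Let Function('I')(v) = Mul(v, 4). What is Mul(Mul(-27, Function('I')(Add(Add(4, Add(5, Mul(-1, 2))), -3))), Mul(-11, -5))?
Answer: -23760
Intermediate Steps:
Function('I')(v) = Mul(4, v)
Mul(Mul(-27, Function('I')(Add(Add(4, Add(5, Mul(-1, 2))), -3))), Mul(-11, -5)) = Mul(Mul(-27, Mul(4, Add(Add(4, Add(5, Mul(-1, 2))), -3))), Mul(-11, -5)) = Mul(Mul(-27, Mul(4, Add(Add(4, Add(5, -2)), -3))), 55) = Mul(Mul(-27, Mul(4, Add(Add(4, 3), -3))), 55) = Mul(Mul(-27, Mul(4, Add(7, -3))), 55) = Mul(Mul(-27, Mul(4, 4)), 55) = Mul(Mul(-27, 16), 55) = Mul(-432, 55) = -23760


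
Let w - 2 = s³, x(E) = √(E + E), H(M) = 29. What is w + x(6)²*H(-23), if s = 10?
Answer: 1350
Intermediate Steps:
x(E) = √2*√E (x(E) = √(2*E) = √2*√E)
w = 1002 (w = 2 + 10³ = 2 + 1000 = 1002)
w + x(6)²*H(-23) = 1002 + (√2*√6)²*29 = 1002 + (2*√3)²*29 = 1002 + 12*29 = 1002 + 348 = 1350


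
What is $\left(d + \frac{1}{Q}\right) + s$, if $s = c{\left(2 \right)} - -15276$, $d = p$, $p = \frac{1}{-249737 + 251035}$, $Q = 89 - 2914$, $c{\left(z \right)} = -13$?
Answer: $\frac{55967133077}{3666850} \approx 15263.0$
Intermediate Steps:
$Q = -2825$ ($Q = 89 - 2914 = -2825$)
$p = \frac{1}{1298} \approx 0.00077042$
$d = \frac{1}{1298} \approx 0.00077042$
$s = 15263$ ($s = -13 - -15276 = -13 + 15276 = 15263$)
$\left(d + \frac{1}{Q}\right) + s = \left(\frac{1}{1298} + \frac{1}{-2825}\right) + 15263 = \left(\frac{1}{1298} - \frac{1}{2825}\right) + 15263 = \frac{1527}{3666850} + 15263 = \frac{55967133077}{3666850}$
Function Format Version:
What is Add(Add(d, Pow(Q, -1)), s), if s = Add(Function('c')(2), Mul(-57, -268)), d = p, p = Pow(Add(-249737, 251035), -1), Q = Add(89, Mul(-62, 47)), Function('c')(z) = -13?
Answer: Rational(55967133077, 3666850) ≈ 15263.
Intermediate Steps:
Q = -2825 (Q = Add(89, -2914) = -2825)
p = Rational(1, 1298) (p = Pow(1298, -1) = Rational(1, 1298) ≈ 0.00077042)
d = Rational(1, 1298) ≈ 0.00077042
s = 15263 (s = Add(-13, Mul(-57, -268)) = Add(-13, 15276) = 15263)
Add(Add(d, Pow(Q, -1)), s) = Add(Add(Rational(1, 1298), Pow(-2825, -1)), 15263) = Add(Add(Rational(1, 1298), Rational(-1, 2825)), 15263) = Add(Rational(1527, 3666850), 15263) = Rational(55967133077, 3666850)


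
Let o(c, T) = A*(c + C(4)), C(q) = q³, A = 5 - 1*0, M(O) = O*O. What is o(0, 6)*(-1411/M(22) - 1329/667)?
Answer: -126749840/80707 ≈ -1570.5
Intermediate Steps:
M(O) = O²
A = 5 (A = 5 + 0 = 5)
o(c, T) = 320 + 5*c (o(c, T) = 5*(c + 4³) = 5*(c + 64) = 5*(64 + c) = 320 + 5*c)
o(0, 6)*(-1411/M(22) - 1329/667) = (320 + 5*0)*(-1411/(22²) - 1329/667) = (320 + 0)*(-1411/484 - 1329*1/667) = 320*(-1411*1/484 - 1329/667) = 320*(-1411/484 - 1329/667) = 320*(-1584373/322828) = -126749840/80707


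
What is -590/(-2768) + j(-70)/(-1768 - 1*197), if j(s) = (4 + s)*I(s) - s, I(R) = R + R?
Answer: -2461073/543912 ≈ -4.5248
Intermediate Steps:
I(R) = 2*R
j(s) = -s + 2*s*(4 + s) (j(s) = (4 + s)*(2*s) - s = 2*s*(4 + s) - s = -s + 2*s*(4 + s))
-590/(-2768) + j(-70)/(-1768 - 1*197) = -590/(-2768) + (-70*(7 + 2*(-70)))/(-1768 - 1*197) = -590*(-1/2768) + (-70*(7 - 140))/(-1768 - 197) = 295/1384 - 70*(-133)/(-1965) = 295/1384 + 9310*(-1/1965) = 295/1384 - 1862/393 = -2461073/543912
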